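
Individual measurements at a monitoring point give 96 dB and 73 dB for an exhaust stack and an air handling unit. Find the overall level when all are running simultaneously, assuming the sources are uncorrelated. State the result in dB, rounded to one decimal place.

96.0 dB

For uncorrelated sources the intensities add, so convert each level to linear form, sum, and take 10·log₁₀ of the total.
Σ 10^(L/10) = 10^(96/10) + 10^(73/10) = 4.001e+09.
L_total = 10·log₁₀(4.001e+09) = 96.02 dB.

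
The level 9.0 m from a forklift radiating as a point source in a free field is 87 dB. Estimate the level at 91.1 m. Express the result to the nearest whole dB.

For a point source, L₂ = L₁ − 20·log₁₀(r₂/r₁).
L₂ = 87 − 20·log₁₀(91.1/9.0) = 87 − 20.106 = 66.89 dB.

67 dB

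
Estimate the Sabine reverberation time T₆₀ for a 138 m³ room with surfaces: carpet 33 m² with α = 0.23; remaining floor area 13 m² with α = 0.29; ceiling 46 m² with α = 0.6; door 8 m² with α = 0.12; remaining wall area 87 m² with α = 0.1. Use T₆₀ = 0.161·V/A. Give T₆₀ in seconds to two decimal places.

0.46 s

A = Σ Sᵢαᵢ = 33·0.23 + 13·0.29 + 46·0.6 + 8·0.12 + 87·0.1 = 48.62 m².
T₆₀ = 0.161·V/A = 0.161·138/48.62 = 0.457 s.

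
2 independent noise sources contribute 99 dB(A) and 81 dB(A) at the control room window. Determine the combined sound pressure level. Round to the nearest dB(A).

99 dB(A)

Incoherent sources combine by intensity addition: L_total = 10·log₁₀(Σ 10^(L_i/10)).
Σ 10^(L/10) = 10^(99/10) + 10^(81/10) = 8.069e+09.
L_total = 10·log₁₀(8.069e+09) = 99.07 dB(A).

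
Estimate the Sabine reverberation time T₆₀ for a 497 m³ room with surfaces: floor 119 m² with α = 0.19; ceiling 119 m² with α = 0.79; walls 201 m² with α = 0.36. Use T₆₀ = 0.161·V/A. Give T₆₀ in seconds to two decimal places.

Total absorption A = 119·0.19 + 119·0.79 + 201·0.36 = 188.98 m² sabins.
T₆₀ = 0.161 × 497 / 188.98 = 0.423 s.

0.42 s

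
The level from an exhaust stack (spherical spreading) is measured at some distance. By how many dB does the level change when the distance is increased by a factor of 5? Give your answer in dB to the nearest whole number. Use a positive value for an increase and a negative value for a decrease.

-14 dB

With spherical spreading the level changes by −20·log₁₀(r₂/r₁).
ΔL = −20·log₁₀(5) = -13.98 dB.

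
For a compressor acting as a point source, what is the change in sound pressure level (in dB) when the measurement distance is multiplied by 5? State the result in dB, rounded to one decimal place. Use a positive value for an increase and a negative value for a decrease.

Point-source spreading: ΔL = −20·log₁₀(r₂/r₁).
ΔL = −20·log₁₀(5) = -13.98 dB.

-14.0 dB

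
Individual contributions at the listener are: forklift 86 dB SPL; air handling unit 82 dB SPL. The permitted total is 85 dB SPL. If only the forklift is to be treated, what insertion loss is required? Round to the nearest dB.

4 dB

Everything except the forklift sums to 10^(82/10) = 1.585e+08 in linear terms, 82.00 dB SPL.
The limit corresponds to 10^(85/10) = 3.162e+08; subtracting the fixed part leaves 1.577e+08 for the forklift, i.e. 81.98 dB SPL.
So the forklift must be reduced from 86 to 81.98 dB SPL: IL = 4.02 dB.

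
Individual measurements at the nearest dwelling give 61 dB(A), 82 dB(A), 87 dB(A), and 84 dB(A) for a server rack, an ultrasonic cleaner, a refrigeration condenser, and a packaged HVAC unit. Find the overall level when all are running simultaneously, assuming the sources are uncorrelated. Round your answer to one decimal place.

89.6 dB(A)

Incoherent sources combine by intensity addition: L_total = 10·log₁₀(Σ 10^(L_i/10)).
Σ 10^(L/10) = 10^(61/10) + 10^(82/10) + 10^(87/10) + 10^(84/10) = 9.121e+08.
L_total = 10·log₁₀(9.121e+08) = 89.60 dB(A).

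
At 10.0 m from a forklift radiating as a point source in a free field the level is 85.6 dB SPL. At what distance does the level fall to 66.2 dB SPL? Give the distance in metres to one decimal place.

Point-source spreading drops the level by 20·log₁₀(r₂/r₁); inverting, r₂/r₁ = 10^(ΔL/20).
r₂ = 10.0·10^((85.6−66.2)/20) = 10.0·10^(19.4/20) = 93.33 m.

93.3 m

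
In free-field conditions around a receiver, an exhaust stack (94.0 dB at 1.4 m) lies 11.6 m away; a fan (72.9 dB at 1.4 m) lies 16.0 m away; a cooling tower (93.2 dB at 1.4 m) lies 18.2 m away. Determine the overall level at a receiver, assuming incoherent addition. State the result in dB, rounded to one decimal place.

76.9 dB

Apply inverse-square spreading to bring every level to the receiver, then sum 10^(L/10).
exhaust stack: 94.0 − 20·log₁₀(11.6/1.4) = 94.0 − 18.37 = 75.63 dB.
fan: 72.9 − 20·log₁₀(16.0/1.4) = 72.9 − 21.16 = 51.74 dB.
cooling tower: 93.2 − 20·log₁₀(18.2/1.4) = 93.2 − 22.28 = 70.92 dB.
Σ 10^(L/10) = 4.910e+07 → L_total = 10·log₁₀(4.910e+07) = 76.91 dB.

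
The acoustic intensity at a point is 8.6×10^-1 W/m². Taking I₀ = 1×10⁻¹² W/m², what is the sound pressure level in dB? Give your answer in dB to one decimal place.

119.3 dB

I/I₀ = 8.6×10^-1/10⁻¹² = 8.6×10^11, and L = 10·log₁₀(I/I₀).
L = 10·(0.9345 + 11) = 119.34 dB.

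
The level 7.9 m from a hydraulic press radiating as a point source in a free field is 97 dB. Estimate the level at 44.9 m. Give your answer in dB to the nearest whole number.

82 dB

For a point source, L₂ = L₁ − 20·log₁₀(r₂/r₁).
L₂ = 97 − 20·log₁₀(44.9/7.9) = 97 − 15.092 = 81.91 dB.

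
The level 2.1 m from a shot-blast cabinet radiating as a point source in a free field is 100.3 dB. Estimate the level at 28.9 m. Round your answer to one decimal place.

For a point source, L₂ = L₁ − 20·log₁₀(r₂/r₁).
L₂ = 100.3 − 20·log₁₀(28.9/2.1) = 100.3 − 22.774 = 77.53 dB.

77.5 dB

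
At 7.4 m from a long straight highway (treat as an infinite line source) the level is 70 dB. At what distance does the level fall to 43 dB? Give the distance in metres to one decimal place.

The 27.0 dB drop corresponds to a distance ratio of 10^(27.0/10) for a line source.
r₂ = 7.4·10^((70−43)/10) = 7.4·10^(27.0/10) = 3708.79 m.

3708.8 m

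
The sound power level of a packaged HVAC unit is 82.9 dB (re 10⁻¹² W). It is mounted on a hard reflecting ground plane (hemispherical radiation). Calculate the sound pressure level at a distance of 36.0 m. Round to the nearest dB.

Free-field hemispherical radiation: L_p = L_w − 10·log₁₀(2π·r²), r = 36.0 m.
2π·r² = 8143 m², 10·log₁₀ of that is 39.108 dB.
L_p = 82.9 − 39.108 = 43.79 dB.

44 dB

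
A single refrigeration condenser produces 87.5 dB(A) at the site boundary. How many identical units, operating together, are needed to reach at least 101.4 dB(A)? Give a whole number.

N identical sources give L₁ + 10·log₁₀ N, so require 10·log₁₀ N ≥ 101.4 − 87.5 = 13.9 dB.
N ≥ 10^(13.9/10) = 24.547, so N = 25.

25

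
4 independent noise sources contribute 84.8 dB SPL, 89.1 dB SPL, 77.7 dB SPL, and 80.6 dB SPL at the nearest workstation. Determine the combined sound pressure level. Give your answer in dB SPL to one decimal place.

91.1 dB SPL

For uncorrelated sources the intensities add, so convert each level to linear form, sum, and take 10·log₁₀ of the total.
Σ 10^(L/10) = 10^(84.8/10) + 10^(89.1/10) + 10^(77.7/10) + 10^(80.6/10) = 1.289e+09.
L_total = 10·log₁₀(1.289e+09) = 91.10 dB SPL.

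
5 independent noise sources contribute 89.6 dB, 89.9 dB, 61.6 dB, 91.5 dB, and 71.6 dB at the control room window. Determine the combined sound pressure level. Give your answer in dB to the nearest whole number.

95 dB

For uncorrelated sources the intensities add, so convert each level to linear form, sum, and take 10·log₁₀ of the total.
Σ 10^(L/10) = 10^(89.6/10) + 10^(89.9/10) + 10^(61.6/10) + 10^(91.5/10) + 10^(71.6/10) = 3.318e+09.
L_total = 10·log₁₀(3.318e+09) = 95.21 dB.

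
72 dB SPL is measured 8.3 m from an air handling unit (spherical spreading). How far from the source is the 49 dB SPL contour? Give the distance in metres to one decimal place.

For a point source L₁ − L₂ = 20·log₁₀(r₂/r₁), so r₂ = r₁·10^((L₁−L₂)/20).
r₂ = 8.3·10^((72−49)/20) = 8.3·10^(23.0/20) = 117.24 m.

117.2 m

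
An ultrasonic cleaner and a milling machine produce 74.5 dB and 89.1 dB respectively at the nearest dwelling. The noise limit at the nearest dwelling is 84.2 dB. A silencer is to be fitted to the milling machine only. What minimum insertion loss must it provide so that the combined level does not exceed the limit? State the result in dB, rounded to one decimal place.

Everything except the milling machine sums to 10^(74.5/10) = 2.818e+07 in linear terms, 74.50 dB.
The limit corresponds to 10^(84.2/10) = 2.630e+08; subtracting the fixed part leaves 2.348e+08 for the milling machine, i.e. 83.71 dB.
So the milling machine must be reduced from 89.1 to 83.71 dB: IL = 5.39 dB.

5.4 dB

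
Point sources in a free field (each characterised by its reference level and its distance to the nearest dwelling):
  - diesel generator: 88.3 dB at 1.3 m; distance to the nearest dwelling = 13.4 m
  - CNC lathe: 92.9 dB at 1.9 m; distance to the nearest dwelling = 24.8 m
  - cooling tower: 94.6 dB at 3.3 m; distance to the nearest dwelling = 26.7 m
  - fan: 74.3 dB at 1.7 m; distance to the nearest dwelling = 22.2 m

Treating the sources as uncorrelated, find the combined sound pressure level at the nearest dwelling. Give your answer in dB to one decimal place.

77.9 dB

First find each source's level at the receiver (point-source: −20·log₁₀(r/r_ref)), then combine on an intensity basis.
diesel generator: 88.3 − 20·log₁₀(13.4/1.3) = 88.3 − 20.26 = 68.04 dB.
CNC lathe: 92.9 − 20·log₁₀(24.8/1.9) = 92.9 − 22.31 = 70.59 dB.
cooling tower: 94.6 − 20·log₁₀(26.7/3.3) = 94.6 − 18.16 = 76.44 dB.
fan: 74.3 − 20·log₁₀(22.2/1.7) = 74.3 − 22.32 = 51.98 dB.
Σ 10^(L/10) = 6.202e+07 → L_total = 10·log₁₀(6.202e+07) = 77.93 dB.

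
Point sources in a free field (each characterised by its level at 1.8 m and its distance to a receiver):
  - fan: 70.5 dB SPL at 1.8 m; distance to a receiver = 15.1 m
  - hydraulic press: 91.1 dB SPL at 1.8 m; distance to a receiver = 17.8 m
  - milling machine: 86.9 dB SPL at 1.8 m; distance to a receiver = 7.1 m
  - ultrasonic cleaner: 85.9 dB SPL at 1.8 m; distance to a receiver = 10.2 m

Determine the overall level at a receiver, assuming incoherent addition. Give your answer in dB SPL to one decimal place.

77.6 dB SPL

Propagate each source to the receiver with L = L_ref − 20·log₁₀(r/r_ref), then add intensities.
fan: 70.5 − 20·log₁₀(15.1/1.8) = 70.5 − 18.47 = 52.03 dB SPL.
hydraulic press: 91.1 − 20·log₁₀(17.8/1.8) = 91.1 − 19.90 = 71.20 dB SPL.
milling machine: 86.9 − 20·log₁₀(7.1/1.8) = 86.9 − 11.92 = 74.98 dB SPL.
ultrasonic cleaner: 85.9 − 20·log₁₀(10.2/1.8) = 85.9 − 15.07 = 70.83 dB SPL.
Σ 10^(L/10) = 5.693e+07 → L_total = 10·log₁₀(5.693e+07) = 77.55 dB SPL.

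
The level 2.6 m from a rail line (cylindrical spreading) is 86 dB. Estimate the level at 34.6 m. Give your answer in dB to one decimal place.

Line-source attenuation: ΔL = 10·log₁₀(r₂/r₁) = 10·log₁₀(34.6/2.6) = 11.241 dB.
L₂ = 86 − 10·log₁₀(34.6/2.6) = 86 − 11.241 = 74.76 dB.

74.8 dB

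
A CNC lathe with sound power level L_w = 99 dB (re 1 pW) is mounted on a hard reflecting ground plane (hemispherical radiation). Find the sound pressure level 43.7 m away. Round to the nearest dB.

Free-field hemispherical radiation: L_p = L_w − 10·log₁₀(2π·r²), r = 43.7 m.
2π·r² = 1.2e+04 m², 10·log₁₀ of that is 40.791 dB.
L_p = 99 − 40.791 = 58.21 dB.

58 dB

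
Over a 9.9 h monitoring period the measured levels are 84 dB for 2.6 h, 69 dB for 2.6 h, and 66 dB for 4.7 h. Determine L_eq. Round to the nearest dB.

L_eq = 10·log₁₀[(1/T)·Σ tᵢ·10^(Lᵢ/10)] with T = 9.9 h.
Σ tᵢ·10^(Lᵢ/10) = 2.6·10^(84/10) + 2.6·10^(69/10) + 4.7·10^(66/10) = 6.925e+08.
L_eq = 10·log₁₀(6.925e+08/9.9) = 78.45 dB.

78 dB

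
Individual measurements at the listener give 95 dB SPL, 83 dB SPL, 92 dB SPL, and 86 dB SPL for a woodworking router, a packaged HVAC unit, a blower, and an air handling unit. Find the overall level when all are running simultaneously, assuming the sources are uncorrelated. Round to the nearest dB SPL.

97 dB SPL

Incoherent sources combine by intensity addition: L_total = 10·log₁₀(Σ 10^(L_i/10)).
Σ 10^(L/10) = 10^(95/10) + 10^(83/10) + 10^(92/10) + 10^(86/10) = 5.345e+09.
L_total = 10·log₁₀(5.345e+09) = 97.28 dB SPL.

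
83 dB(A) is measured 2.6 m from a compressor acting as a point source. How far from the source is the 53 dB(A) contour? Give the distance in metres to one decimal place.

The 30.0 dB drop corresponds to a distance ratio of 10^(30.0/20) for a point source.
r₂ = 2.6·10^((83−53)/20) = 2.6·10^(30.0/20) = 82.22 m.

82.2 m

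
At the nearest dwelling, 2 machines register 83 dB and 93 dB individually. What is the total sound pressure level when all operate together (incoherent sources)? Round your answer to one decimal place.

93.4 dB

For uncorrelated sources the intensities add, so convert each level to linear form, sum, and take 10·log₁₀ of the total.
Σ 10^(L/10) = 10^(83/10) + 10^(93/10) = 2.195e+09.
L_total = 10·log₁₀(2.195e+09) = 93.41 dB.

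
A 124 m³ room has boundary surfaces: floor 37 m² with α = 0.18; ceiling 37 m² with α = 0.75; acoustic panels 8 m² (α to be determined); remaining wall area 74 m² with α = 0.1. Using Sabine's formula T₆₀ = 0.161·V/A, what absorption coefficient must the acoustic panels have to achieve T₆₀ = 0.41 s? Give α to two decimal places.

Required total absorption A = 0.161·124/0.41 = 48.69 m².
Absorption from the other surfaces = 37·0.18 + 37·0.75 + 74·0.1 = 41.81 m², so the acoustic panels must supply 6.88 m² over 8 m².
α = 6.88/8 = 0.860.

0.86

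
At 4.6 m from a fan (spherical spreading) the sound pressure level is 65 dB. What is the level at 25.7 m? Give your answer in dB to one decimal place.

Spherical spreading from a point source gives a 20·log₁₀(r₂/r₁) drop.
L₂ = 65 − 20·log₁₀(25.7/4.6) = 65 − 14.944 = 50.06 dB.

50.1 dB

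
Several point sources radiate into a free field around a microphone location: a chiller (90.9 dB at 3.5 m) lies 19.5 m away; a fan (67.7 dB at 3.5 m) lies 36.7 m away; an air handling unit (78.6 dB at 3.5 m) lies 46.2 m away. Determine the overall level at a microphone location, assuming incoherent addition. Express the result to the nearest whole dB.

Propagate each source to the receiver with L = L_ref − 20·log₁₀(r/r_ref), then add intensities.
chiller: 90.9 − 20·log₁₀(19.5/3.5) = 90.9 − 14.92 = 75.98 dB.
fan: 67.7 − 20·log₁₀(36.7/3.5) = 67.7 − 20.41 = 47.29 dB.
air handling unit: 78.6 − 20·log₁₀(46.2/3.5) = 78.6 − 22.41 = 56.19 dB.
Σ 10^(L/10) = 4.010e+07 → L_total = 10·log₁₀(4.010e+07) = 76.03 dB.

76 dB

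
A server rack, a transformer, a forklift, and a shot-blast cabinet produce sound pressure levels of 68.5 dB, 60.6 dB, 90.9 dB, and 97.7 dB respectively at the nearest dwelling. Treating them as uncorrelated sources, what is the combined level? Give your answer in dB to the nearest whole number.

For uncorrelated sources the intensities add, so convert each level to linear form, sum, and take 10·log₁₀ of the total.
Σ 10^(L/10) = 10^(68.5/10) + 10^(60.6/10) + 10^(90.9/10) + 10^(97.7/10) = 7.127e+09.
L_total = 10·log₁₀(7.127e+09) = 98.53 dB.

99 dB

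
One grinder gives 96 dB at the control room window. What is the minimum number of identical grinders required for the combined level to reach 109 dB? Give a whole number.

The shortfall is 109 − 96 = 13.0 dB, and N units add 10·log₁₀ N, so need 10·log₁₀ N ≥ 13.0.
N ≥ 10^(13.0/10) = 19.953, so N = 20.

20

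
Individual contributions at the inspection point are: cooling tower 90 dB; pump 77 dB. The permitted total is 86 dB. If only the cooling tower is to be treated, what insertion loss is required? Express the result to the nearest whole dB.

Everything except the cooling tower sums to 10^(77/10) = 5.012e+07 in linear terms, 77.00 dB.
The limit corresponds to 10^(86/10) = 3.981e+08; subtracting the fixed part leaves 3.480e+08 for the cooling tower, i.e. 85.42 dB.
So the cooling tower must be reduced from 90 to 85.42 dB: IL = 4.58 dB.

5 dB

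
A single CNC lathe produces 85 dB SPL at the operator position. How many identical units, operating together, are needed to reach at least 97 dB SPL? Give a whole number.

N identical sources give L₁ + 10·log₁₀ N, so require 10·log₁₀ N ≥ 97 − 85 = 12.0 dB.
N ≥ 10^(12.0/10) = 15.849, so N = 16.

16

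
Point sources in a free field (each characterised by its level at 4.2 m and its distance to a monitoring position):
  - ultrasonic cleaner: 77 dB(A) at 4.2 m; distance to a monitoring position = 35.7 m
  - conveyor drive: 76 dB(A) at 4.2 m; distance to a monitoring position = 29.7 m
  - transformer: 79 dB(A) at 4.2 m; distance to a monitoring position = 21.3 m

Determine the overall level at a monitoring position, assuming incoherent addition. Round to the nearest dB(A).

67 dB(A)

Apply inverse-square spreading to bring every level to the receiver, then sum 10^(L/10).
ultrasonic cleaner: 77 − 20·log₁₀(35.7/4.2) = 77 − 18.59 = 58.41 dB(A).
conveyor drive: 76 − 20·log₁₀(29.7/4.2) = 76 − 16.99 = 59.01 dB(A).
transformer: 79 − 20·log₁₀(21.3/4.2) = 79 − 14.10 = 64.90 dB(A).
Σ 10^(L/10) = 4.578e+06 → L_total = 10·log₁₀(4.578e+06) = 66.61 dB(A).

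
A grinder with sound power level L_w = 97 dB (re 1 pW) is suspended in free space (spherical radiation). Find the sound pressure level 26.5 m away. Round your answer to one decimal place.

L_p = L_w − 10·log₁₀(4π·r²) with r = 26.5 m.
4π·r² = 8825 m², 10·log₁₀ of that is 39.457 dB.
L_p = 97 − 39.457 = 57.54 dB.

57.5 dB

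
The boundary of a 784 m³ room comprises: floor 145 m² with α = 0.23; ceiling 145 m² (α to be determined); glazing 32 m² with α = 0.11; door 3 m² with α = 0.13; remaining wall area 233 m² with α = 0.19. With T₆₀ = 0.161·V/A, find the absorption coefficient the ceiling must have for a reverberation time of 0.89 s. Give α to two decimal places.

0.42

A = 0.161·V/T₆₀ = 0.161·784/0.89 = 141.82 m² sabins.
Absorption from the other surfaces = 145·0.23 + 32·0.11 + 3·0.13 + 233·0.19 = 81.53 m², so the ceiling must supply 60.29 m² over 145 m².
α = 60.29/145 = 0.416.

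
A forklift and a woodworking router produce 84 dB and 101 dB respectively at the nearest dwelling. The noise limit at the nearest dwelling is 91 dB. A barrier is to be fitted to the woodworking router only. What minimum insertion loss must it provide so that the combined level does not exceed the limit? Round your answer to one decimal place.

11.0 dB

Fixed contribution from the other source: Σ 10^(L/10) = 10^(84/10) = 2.512e+08 (84.00 dB).
To meet 91 dB overall, the treated woodworking router may contribute at most 10^(91/10) − 2.512e+08 = 1.008e+09, i.e. 90.03 dB.
So the woodworking router must be reduced from 101 to 90.03 dB: IL = 10.97 dB.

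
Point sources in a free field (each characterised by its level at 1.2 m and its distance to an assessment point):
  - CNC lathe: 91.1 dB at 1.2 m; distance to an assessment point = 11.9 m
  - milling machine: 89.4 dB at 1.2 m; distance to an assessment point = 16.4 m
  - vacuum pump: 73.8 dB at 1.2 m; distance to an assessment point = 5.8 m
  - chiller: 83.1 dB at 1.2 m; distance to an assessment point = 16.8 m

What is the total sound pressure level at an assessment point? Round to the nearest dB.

73 dB

First find each source's level at the receiver (point-source: −20·log₁₀(r/r_ref)), then combine on an intensity basis.
CNC lathe: 91.1 − 20·log₁₀(11.9/1.2) = 91.1 − 19.93 = 71.17 dB.
milling machine: 89.4 − 20·log₁₀(16.4/1.2) = 89.4 − 22.71 = 66.69 dB.
vacuum pump: 73.8 − 20·log₁₀(5.8/1.2) = 73.8 − 13.68 = 60.12 dB.
chiller: 83.1 − 20·log₁₀(16.8/1.2) = 83.1 − 22.92 = 60.18 dB.
Σ 10^(L/10) = 1.983e+07 → L_total = 10·log₁₀(1.983e+07) = 72.97 dB.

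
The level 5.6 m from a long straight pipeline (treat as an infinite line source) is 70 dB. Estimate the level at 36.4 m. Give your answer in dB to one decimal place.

61.9 dB

For a line source, L₂ = L₁ − 10·log₁₀(r₂/r₁).
L₂ = 70 − 10·log₁₀(36.4/5.6) = 70 − 8.129 = 61.87 dB.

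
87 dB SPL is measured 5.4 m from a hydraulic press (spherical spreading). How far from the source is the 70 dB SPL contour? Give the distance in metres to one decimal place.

The 17.0 dB drop corresponds to a distance ratio of 10^(17.0/20) for a point source.
r₂ = 5.4·10^((87−70)/20) = 5.4·10^(17.0/20) = 38.23 m.

38.2 m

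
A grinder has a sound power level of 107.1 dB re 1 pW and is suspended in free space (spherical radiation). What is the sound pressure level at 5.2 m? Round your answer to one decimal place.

81.8 dB

L_p = L_w − 10·log₁₀(4π·r²) with r = 5.2 m.
4π·r² = 339.8 m², 10·log₁₀ of that is 25.312 dB.
L_p = 107.1 − 25.312 = 81.79 dB.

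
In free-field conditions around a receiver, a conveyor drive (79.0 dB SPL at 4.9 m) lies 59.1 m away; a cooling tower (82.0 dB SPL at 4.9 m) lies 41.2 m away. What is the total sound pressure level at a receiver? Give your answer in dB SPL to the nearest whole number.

Propagate each source to the receiver with L = L_ref − 20·log₁₀(r/r_ref), then add intensities.
conveyor drive: 79.0 − 20·log₁₀(59.1/4.9) = 79.0 − 21.63 = 57.37 dB SPL.
cooling tower: 82.0 − 20·log₁₀(41.2/4.9) = 82.0 − 18.49 = 63.51 dB SPL.
Σ 10^(L/10) = 2.788e+06 → L_total = 10·log₁₀(2.788e+06) = 64.45 dB SPL.

64 dB SPL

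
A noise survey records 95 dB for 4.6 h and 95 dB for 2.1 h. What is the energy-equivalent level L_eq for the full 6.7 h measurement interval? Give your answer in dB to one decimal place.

Weight each interval's intensity by its duration and average over T = 6.7 h:
Σ tᵢ·10^(Lᵢ/10) = 4.6·10^(95/10) + 2.1·10^(95/10) = 2.119e+10.
L_eq = 10·log₁₀(2.119e+10/6.7) = 95.00 dB.

95.0 dB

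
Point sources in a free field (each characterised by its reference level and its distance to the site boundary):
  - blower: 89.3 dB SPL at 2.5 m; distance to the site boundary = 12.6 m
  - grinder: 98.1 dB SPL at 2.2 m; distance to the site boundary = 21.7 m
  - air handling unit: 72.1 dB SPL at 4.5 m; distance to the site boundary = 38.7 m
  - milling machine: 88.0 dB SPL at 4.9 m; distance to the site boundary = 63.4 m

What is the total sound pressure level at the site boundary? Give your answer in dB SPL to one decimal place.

80.2 dB SPL

First find each source's level at the receiver (point-source: −20·log₁₀(r/r_ref)), then combine on an intensity basis.
blower: 89.3 − 20·log₁₀(12.6/2.5) = 89.3 − 14.05 = 75.25 dB SPL.
grinder: 98.1 − 20·log₁₀(21.7/2.2) = 98.1 − 19.88 = 78.22 dB SPL.
air handling unit: 72.1 − 20·log₁₀(38.7/4.5) = 72.1 − 18.69 = 53.41 dB SPL.
milling machine: 88.0 − 20·log₁₀(63.4/4.9) = 88.0 − 22.24 = 65.76 dB SPL.
Σ 10^(L/10) = 1.039e+08 → L_total = 10·log₁₀(1.039e+08) = 80.16 dB SPL.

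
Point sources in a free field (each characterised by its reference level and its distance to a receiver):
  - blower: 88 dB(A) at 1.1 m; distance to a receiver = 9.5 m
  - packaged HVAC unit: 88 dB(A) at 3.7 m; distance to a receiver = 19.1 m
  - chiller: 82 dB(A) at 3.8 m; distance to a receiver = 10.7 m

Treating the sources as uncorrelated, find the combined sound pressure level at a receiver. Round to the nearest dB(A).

Apply inverse-square spreading to bring every level to the receiver, then sum 10^(L/10).
blower: 88 − 20·log₁₀(9.5/1.1) = 88 − 18.73 = 69.27 dB(A).
packaged HVAC unit: 88 − 20·log₁₀(19.1/3.7) = 88 − 14.26 = 73.74 dB(A).
chiller: 82 − 20·log₁₀(10.7/3.8) = 82 − 8.99 = 73.01 dB(A).
Σ 10^(L/10) = 5.213e+07 → L_total = 10·log₁₀(5.213e+07) = 77.17 dB(A).

77 dB(A)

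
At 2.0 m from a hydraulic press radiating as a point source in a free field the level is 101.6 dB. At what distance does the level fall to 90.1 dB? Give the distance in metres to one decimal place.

Point-source spreading drops the level by 20·log₁₀(r₂/r₁); inverting, r₂/r₁ = 10^(ΔL/20).
r₂ = 2.0·10^((101.6−90.1)/20) = 2.0·10^(11.5/20) = 7.52 m.

7.5 m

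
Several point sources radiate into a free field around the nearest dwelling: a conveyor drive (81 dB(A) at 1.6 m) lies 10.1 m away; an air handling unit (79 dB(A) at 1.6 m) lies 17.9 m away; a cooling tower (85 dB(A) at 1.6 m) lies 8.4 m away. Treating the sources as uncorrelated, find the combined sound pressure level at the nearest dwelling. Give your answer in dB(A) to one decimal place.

71.8 dB(A)

Propagate each source to the receiver with L = L_ref − 20·log₁₀(r/r_ref), then add intensities.
conveyor drive: 81 − 20·log₁₀(10.1/1.6) = 81 − 16.00 = 65.00 dB(A).
air handling unit: 79 − 20·log₁₀(17.9/1.6) = 79 − 20.97 = 58.03 dB(A).
cooling tower: 85 − 20·log₁₀(8.4/1.6) = 85 − 14.40 = 70.60 dB(A).
Σ 10^(L/10) = 1.527e+07 → L_total = 10·log₁₀(1.527e+07) = 71.84 dB(A).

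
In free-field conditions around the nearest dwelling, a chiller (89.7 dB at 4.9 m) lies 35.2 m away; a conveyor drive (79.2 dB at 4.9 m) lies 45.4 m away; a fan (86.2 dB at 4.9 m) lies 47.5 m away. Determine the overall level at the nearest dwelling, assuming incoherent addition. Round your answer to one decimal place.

73.7 dB

Propagate each source to the receiver with L = L_ref − 20·log₁₀(r/r_ref), then add intensities.
chiller: 89.7 − 20·log₁₀(35.2/4.9) = 89.7 − 17.13 = 72.57 dB.
conveyor drive: 79.2 − 20·log₁₀(45.4/4.9) = 79.2 − 19.34 = 59.86 dB.
fan: 86.2 − 20·log₁₀(47.5/4.9) = 86.2 − 19.73 = 66.47 dB.
Σ 10^(L/10) = 2.349e+07 → L_total = 10·log₁₀(2.349e+07) = 73.71 dB.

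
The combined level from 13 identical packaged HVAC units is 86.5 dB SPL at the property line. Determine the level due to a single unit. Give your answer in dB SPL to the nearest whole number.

75 dB SPL

13 equal contributions raise the level by 10·log₁₀ 13 = 11.139 dB, so each unit alone gives 86.5 − 11.139.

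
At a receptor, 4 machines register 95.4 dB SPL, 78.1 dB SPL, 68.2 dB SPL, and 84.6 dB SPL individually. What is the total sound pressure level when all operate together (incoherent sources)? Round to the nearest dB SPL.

96 dB SPL

For uncorrelated sources the intensities add, so convert each level to linear form, sum, and take 10·log₁₀ of the total.
Σ 10^(L/10) = 10^(95.4/10) + 10^(78.1/10) + 10^(68.2/10) + 10^(84.6/10) = 3.827e+09.
L_total = 10·log₁₀(3.827e+09) = 95.83 dB SPL.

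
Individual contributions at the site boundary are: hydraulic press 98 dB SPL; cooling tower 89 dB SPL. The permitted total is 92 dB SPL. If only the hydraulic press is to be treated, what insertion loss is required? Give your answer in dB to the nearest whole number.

9 dB

Fixed contribution from the other source: Σ 10^(L/10) = 10^(89/10) = 7.943e+08 (89.00 dB SPL).
The limit corresponds to 10^(92/10) = 1.585e+09; subtracting the fixed part leaves 7.906e+08 for the hydraulic press, i.e. 88.98 dB SPL.
Required insertion loss = 98 − 88.98 = 9.02 dB.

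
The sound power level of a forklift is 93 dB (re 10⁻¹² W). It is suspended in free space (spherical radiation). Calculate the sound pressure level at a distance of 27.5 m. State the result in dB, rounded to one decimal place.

53.2 dB

Free-field spherical radiation: L_p = L_w − 10·log₁₀(4π·r²), r = 27.5 m.
4π·r² = 9503 m², 10·log₁₀ of that is 39.779 dB.
L_p = 93 − 39.779 = 53.22 dB.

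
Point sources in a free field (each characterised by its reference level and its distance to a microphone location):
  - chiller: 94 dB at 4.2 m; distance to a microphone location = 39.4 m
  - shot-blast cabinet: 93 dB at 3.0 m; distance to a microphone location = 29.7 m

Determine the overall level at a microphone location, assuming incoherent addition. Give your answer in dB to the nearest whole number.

77 dB

Propagate each source to the receiver with L = L_ref − 20·log₁₀(r/r_ref), then add intensities.
chiller: 94 − 20·log₁₀(39.4/4.2) = 94 − 19.44 = 74.56 dB.
shot-blast cabinet: 93 − 20·log₁₀(29.7/3.0) = 93 − 19.91 = 73.09 dB.
Σ 10^(L/10) = 4.890e+07 → L_total = 10·log₁₀(4.890e+07) = 76.89 dB.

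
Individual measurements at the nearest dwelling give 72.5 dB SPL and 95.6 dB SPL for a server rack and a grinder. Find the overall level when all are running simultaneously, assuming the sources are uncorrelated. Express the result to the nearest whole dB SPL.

96 dB SPL

For uncorrelated sources the intensities add, so convert each level to linear form, sum, and take 10·log₁₀ of the total.
Σ 10^(L/10) = 10^(72.5/10) + 10^(95.6/10) = 3.649e+09.
L_total = 10·log₁₀(3.649e+09) = 95.62 dB SPL.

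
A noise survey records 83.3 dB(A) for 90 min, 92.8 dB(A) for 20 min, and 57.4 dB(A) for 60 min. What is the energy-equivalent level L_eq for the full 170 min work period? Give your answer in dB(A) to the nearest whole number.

The energy average is taken in the linear domain: L_eq = 10·log₁₀[(Σ tᵢ·10^(Lᵢ/10))/T], T = 170 min.
Σ tᵢ·10^(Lᵢ/10) = 90·10^(83.3/10) + 20·10^(92.8/10) + 60·10^(57.4/10) = 5.738e+10.
L_eq = 10·log₁₀(5.738e+10/170) = 85.28 dB(A).

85 dB(A)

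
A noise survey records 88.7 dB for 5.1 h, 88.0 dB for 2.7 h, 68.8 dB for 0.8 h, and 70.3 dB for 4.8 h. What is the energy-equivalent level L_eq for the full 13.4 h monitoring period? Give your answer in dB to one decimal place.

Weight each interval's intensity by its duration and average over T = 13.4 h:
Σ tᵢ·10^(Lᵢ/10) = 5.1·10^(88.7/10) + 2.7·10^(88.0/10) + 0.8·10^(68.8/10) + 4.8·10^(70.3/10) = 5.542e+09.
L_eq = 10·log₁₀(5.542e+09/13.4) = 86.17 dB.

86.2 dB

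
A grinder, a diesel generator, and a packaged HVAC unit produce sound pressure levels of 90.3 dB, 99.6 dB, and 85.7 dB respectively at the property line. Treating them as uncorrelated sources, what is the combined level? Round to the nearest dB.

100 dB

Incoherent sources combine by intensity addition: L_total = 10·log₁₀(Σ 10^(L_i/10)).
Σ 10^(L/10) = 10^(90.3/10) + 10^(99.6/10) + 10^(85.7/10) = 1.056e+10.
L_total = 10·log₁₀(1.056e+10) = 100.24 dB.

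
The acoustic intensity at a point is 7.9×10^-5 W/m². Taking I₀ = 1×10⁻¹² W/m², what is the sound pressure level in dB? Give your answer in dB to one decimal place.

79.0 dB

I/I₀ = 7.9×10^-5/10⁻¹² = 7.9×10^7, and L = 10·log₁₀(I/I₀).
L = 10·(0.8976 + 7) = 78.98 dB.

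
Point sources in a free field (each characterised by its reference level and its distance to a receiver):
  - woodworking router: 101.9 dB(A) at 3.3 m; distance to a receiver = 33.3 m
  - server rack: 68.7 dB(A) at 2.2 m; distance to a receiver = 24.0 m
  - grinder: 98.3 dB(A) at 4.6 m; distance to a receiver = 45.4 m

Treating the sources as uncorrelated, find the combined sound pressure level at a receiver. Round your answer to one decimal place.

83.5 dB(A)

First find each source's level at the receiver (point-source: −20·log₁₀(r/r_ref)), then combine on an intensity basis.
woodworking router: 101.9 − 20·log₁₀(33.3/3.3) = 101.9 − 20.08 = 81.82 dB(A).
server rack: 68.7 − 20·log₁₀(24.0/2.2) = 68.7 − 20.76 = 47.94 dB(A).
grinder: 98.3 − 20·log₁₀(45.4/4.6) = 98.3 − 19.89 = 78.41 dB(A).
Σ 10^(L/10) = 2.216e+08 → L_total = 10·log₁₀(2.216e+08) = 83.46 dB(A).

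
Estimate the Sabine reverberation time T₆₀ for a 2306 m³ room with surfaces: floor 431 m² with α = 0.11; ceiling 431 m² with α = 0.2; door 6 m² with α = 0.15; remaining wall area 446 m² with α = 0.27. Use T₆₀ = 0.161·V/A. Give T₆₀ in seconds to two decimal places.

1.46 s

Total absorption A = 431·0.11 + 431·0.2 + 6·0.15 + 446·0.27 = 254.93 m² sabins.
T₆₀ = 0.161·V/A = 0.161·2306/254.93 = 1.456 s.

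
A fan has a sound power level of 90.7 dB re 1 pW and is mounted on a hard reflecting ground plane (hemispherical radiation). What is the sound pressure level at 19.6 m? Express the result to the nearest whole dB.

The power spreads over a hemisphere of area 2π·r², so L_p = L_w − 10·log₁₀(2π·r²).
2π·r² = 2414 m², 10·log₁₀ of that is 33.827 dB.
L_p = 90.7 − 33.827 = 56.87 dB.

57 dB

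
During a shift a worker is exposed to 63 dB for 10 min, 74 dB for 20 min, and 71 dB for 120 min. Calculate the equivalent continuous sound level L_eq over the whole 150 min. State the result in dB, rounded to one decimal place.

71.3 dB

The energy average is taken in the linear domain: L_eq = 10·log₁₀[(Σ tᵢ·10^(Lᵢ/10))/T], T = 150 min.
Σ tᵢ·10^(Lᵢ/10) = 10·10^(63/10) + 20·10^(74/10) + 120·10^(71/10) = 2.033e+09.
L_eq = 10·log₁₀(2.033e+09/150) = 71.32 dB.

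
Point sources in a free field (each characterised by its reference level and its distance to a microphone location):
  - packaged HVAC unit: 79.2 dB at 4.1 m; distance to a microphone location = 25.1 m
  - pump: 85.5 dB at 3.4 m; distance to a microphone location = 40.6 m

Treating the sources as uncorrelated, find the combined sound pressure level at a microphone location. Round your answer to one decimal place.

First find each source's level at the receiver (point-source: −20·log₁₀(r/r_ref)), then combine on an intensity basis.
packaged HVAC unit: 79.2 − 20·log₁₀(25.1/4.1) = 79.2 − 15.74 = 63.46 dB.
pump: 85.5 − 20·log₁₀(40.6/3.4) = 85.5 − 21.54 = 63.96 dB.
Σ 10^(L/10) = 4.708e+06 → L_total = 10·log₁₀(4.708e+06) = 66.73 dB.

66.7 dB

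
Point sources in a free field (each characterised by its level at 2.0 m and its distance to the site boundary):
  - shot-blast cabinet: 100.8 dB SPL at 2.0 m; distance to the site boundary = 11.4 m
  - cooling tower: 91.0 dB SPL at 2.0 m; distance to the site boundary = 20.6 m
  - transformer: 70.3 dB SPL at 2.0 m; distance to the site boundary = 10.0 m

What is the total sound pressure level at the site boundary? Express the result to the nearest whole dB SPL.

First find each source's level at the receiver (point-source: −20·log₁₀(r/r_ref)), then combine on an intensity basis.
shot-blast cabinet: 100.8 − 20·log₁₀(11.4/2.0) = 100.8 − 15.12 = 85.68 dB SPL.
cooling tower: 91.0 − 20·log₁₀(20.6/2.0) = 91.0 − 20.26 = 70.74 dB SPL.
transformer: 70.3 − 20·log₁₀(10.0/2.0) = 70.3 − 13.98 = 56.32 dB SPL.
Σ 10^(L/10) = 3.823e+08 → L_total = 10·log₁₀(3.823e+08) = 85.82 dB SPL.

86 dB SPL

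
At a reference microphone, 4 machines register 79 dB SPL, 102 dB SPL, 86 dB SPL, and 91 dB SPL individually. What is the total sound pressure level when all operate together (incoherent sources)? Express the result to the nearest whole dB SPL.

102 dB SPL

Incoherent sources combine by intensity addition: L_total = 10·log₁₀(Σ 10^(L_i/10)).
Σ 10^(L/10) = 10^(79/10) + 10^(102/10) + 10^(86/10) + 10^(91/10) = 1.759e+10.
L_total = 10·log₁₀(1.759e+10) = 102.45 dB SPL.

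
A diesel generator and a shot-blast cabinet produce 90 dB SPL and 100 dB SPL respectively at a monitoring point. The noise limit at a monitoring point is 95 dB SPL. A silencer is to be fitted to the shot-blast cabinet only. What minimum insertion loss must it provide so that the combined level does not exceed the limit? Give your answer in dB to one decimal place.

6.7 dB

Fixed contribution from the other source: Σ 10^(L/10) = 10^(90/10) = 1.000e+09 (90.00 dB SPL).
To meet 95 dB SPL overall, the treated shot-blast cabinet may contribute at most 10^(95/10) − 1.000e+09 = 2.162e+09, i.e. 93.35 dB SPL.
So the shot-blast cabinet must be reduced from 100 to 93.35 dB SPL: IL = 6.65 dB.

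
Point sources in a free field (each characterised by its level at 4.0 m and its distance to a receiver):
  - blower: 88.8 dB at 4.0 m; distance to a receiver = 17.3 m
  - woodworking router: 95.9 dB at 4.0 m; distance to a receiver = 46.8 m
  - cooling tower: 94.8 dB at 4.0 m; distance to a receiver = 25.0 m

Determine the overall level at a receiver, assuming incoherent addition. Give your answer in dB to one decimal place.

81.7 dB

Apply inverse-square spreading to bring every level to the receiver, then sum 10^(L/10).
blower: 88.8 − 20·log₁₀(17.3/4.0) = 88.8 − 12.72 = 76.08 dB.
woodworking router: 95.9 − 20·log₁₀(46.8/4.0) = 95.9 − 21.36 = 74.54 dB.
cooling tower: 94.8 − 20·log₁₀(25.0/4.0) = 94.8 − 15.92 = 78.88 dB.
Σ 10^(L/10) = 1.463e+08 → L_total = 10·log₁₀(1.463e+08) = 81.65 dB.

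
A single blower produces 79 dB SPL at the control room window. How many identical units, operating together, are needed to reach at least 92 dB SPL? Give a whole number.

20

Need L₁ + 10·log₁₀ N ≥ 92, i.e. log₁₀ N ≥ 1.30.
N ≥ 10^(13.0/10) = 19.953, so N = 20.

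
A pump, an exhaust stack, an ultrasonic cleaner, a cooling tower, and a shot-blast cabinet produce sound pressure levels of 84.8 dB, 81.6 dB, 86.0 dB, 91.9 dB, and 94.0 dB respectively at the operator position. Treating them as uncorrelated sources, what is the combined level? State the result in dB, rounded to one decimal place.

For uncorrelated sources the intensities add, so convert each level to linear form, sum, and take 10·log₁₀ of the total.
Σ 10^(L/10) = 10^(84.8/10) + 10^(81.6/10) + 10^(86.0/10) + 10^(91.9/10) + 10^(94.0/10) = 4.905e+09.
L_total = 10·log₁₀(4.905e+09) = 96.91 dB.

96.9 dB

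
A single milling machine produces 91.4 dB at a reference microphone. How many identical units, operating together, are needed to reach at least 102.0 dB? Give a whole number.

12

The shortfall is 102.0 − 91.4 = 10.6 dB, and N units add 10·log₁₀ N, so need 10·log₁₀ N ≥ 10.6.
N ≥ 10^(10.6/10) = 11.482, so N = 12.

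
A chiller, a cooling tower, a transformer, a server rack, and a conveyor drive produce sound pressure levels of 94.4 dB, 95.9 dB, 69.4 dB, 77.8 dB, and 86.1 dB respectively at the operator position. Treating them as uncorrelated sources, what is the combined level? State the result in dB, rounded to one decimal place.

For uncorrelated sources the intensities add, so convert each level to linear form, sum, and take 10·log₁₀ of the total.
Σ 10^(L/10) = 10^(94.4/10) + 10^(95.9/10) + 10^(69.4/10) + 10^(77.8/10) + 10^(86.1/10) = 7.121e+09.
L_total = 10·log₁₀(7.121e+09) = 98.53 dB.

98.5 dB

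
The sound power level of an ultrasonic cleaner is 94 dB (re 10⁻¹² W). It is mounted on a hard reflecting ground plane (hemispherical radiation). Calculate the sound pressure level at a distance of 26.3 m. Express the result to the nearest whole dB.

L_p = L_w − 10·log₁₀(2π·r²) with r = 26.3 m.
2π·r² = 4346 m², 10·log₁₀ of that is 36.381 dB.
L_p = 94 − 36.381 = 57.62 dB.

58 dB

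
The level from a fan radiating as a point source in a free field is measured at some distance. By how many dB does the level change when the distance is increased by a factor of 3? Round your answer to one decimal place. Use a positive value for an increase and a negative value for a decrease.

-9.5 dB

Point-source spreading: ΔL = −20·log₁₀(r₂/r₁).
ΔL = −20·log₁₀(3) = -9.54 dB.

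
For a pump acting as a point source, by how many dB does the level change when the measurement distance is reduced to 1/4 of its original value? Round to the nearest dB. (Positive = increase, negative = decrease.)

With spherical spreading the level changes by −20·log₁₀(r₂/r₁).
ΔL = −20·log₁₀(0.25) = +12.04 dB.

+12 dB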